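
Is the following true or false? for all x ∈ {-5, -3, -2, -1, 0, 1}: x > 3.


Evaluate the predicate on each element: -5:F, -3:F, -2:F, -1:F, 0:F, 1:F.
Counterexample x = -5 fails the predicate.

F


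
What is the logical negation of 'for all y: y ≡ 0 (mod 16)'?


¬(for all x: φ) = there exists x: ¬φ, and ¬(there exists x: φ) = for all x: ¬φ.
Apply to the universal statement.

there exists y: NOT(y ≡ 0 (mod 16))


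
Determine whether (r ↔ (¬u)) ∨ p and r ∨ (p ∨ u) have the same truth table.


Compare truth tables:
p | r | u | φ | ψ
-----------------
F | F | F | F | F
T | F | F | T | T
F | T | F | T | T
T | T | F | T | T
F | F | T | T | T
T | F | T | T | T
F | T | T | F | T
T | T | T | T | T
They differ at row 7 (p=F, r=T, u=T): φ=F but ψ=T.

No, they are not logically equivalent.


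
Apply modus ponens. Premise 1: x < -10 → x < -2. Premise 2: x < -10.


Modus ponens: from (P → Q) and P, infer Q.
P = 'x < -10' is asserted, and P → Q holds, so Q follows.

x < -2.


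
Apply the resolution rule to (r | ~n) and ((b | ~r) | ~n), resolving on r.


The clauses contain complementary literals r and ~r.
Resolution eliminates this pair and disjoins the remaining literals (merging duplicates).

(~n | b)


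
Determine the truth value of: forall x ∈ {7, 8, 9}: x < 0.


Evaluate the predicate on each element: 7:False, 8:False, 9:False.
Counterexample x = 7 fails the predicate.

False


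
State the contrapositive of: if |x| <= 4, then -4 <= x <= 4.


The contrapositive of (P → Q) is (¬Q → ¬P); it is logically equivalent to the original.
Here P = '|x| <= 4' and Q = '-4 <= x <= 4'.

If not (-4 <= x <= 4), then not (|x| <= 4).


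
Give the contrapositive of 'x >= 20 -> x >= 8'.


The contrapositive of (P → Q) is (¬Q → ¬P); it is logically equivalent to the original.
Here P = 'x >= 20' and Q = 'x >= 8'.

If not (x >= 8), then not (x >= 20).


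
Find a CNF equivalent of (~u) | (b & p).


Step 1: Distribute ∨ over ∧: (¬u) ∨ (b ∧ p) = ((¬u) ∨ b) ∧ ((¬u) ∨ p).

((~u) | b) & ((~u) | p)


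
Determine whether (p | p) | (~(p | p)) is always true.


Build the truth table over {p}:
p | φ
-----
False | True
True | True
Every row evaluates to true.

Yes, it is a tautology.


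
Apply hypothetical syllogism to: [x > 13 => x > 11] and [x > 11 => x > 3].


Hypothetical syllogism: from (P → Q) and (Q → R), infer (P → R).
Chain the two implications through the shared middle term 'x > 11'.

x > 13 => x > 3


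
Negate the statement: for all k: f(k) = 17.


¬(for all x: φ) = there exists x: ¬φ, and ¬(there exists x: φ) = for all x: ¬φ.
Apply to the universal statement.

there exists k: NOT(f(k) = 17)


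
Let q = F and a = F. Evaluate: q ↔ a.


Biconditional is true when both operands have the same truth value.
Substitute: q=F, a=F.
F ↔ F evaluates to T.

T


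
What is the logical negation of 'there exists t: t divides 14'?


¬(for all x: φ) = there exists x: ¬φ, and ¬(there exists x: φ) = for all x: ¬φ.
Apply to the existential statement.

for all t: NOT(t divides 14)


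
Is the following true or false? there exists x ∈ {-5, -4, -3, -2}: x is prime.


Evaluate the predicate on each element: -5:F, -4:F, -3:F, -2:F.
No element satisfies the predicate.

F


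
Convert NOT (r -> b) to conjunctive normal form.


Step 1: Rewrite r → b as ¬r ∨ b.
Step 2: Negate: ¬(¬r ∨ b) = r ∧ ¬b (De Morgan + double negation).

r AND (NOT b)


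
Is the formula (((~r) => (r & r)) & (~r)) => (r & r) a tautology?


Build the truth table over {r}:
r | φ
-----
False | True
True | True
Every row evaluates to true.

Yes, it is a tautology.


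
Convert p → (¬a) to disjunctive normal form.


Step 1: Rewrite p → (¬a) as ¬p ∨ (¬a).

(¬p) ∨ (¬a)


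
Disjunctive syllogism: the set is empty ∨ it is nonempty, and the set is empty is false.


Disjunctive syllogism: from (P ∨ Q) and ¬P, infer Q.
One disjunct, 'the set is empty', is ruled out; the other must hold.

it is nonempty


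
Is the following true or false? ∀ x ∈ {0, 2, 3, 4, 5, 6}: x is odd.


Evaluate the predicate on each element: 0:F, 2:F, 3:T, 4:F, 5:T, 6:F.
Counterexample x = 0 fails the predicate.

F


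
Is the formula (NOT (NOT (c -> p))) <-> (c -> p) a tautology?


Build the truth table over {c, p}:
c | p | φ
---------
F | F | T
T | F | T
F | T | T
T | T | T
Every row evaluates to true.

Yes, it is a tautology.


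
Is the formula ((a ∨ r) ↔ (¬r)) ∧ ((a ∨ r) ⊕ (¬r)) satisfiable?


Check all 4 assignments over {a, r}:
a | r | φ
---------
F | F | F
T | F | F
F | T | F
T | T | F
No assignment makes the formula true.

Unsatisfiable.


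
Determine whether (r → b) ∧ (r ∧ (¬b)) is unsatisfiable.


Truth table over {b, r}:
b | r | φ
---------
F | F | F
T | F | F
F | T | F
T | T | F
Every row is false.

Yes, it is a contradiction.


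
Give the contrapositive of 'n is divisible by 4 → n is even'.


The contrapositive of (P → Q) is (¬Q → ¬P); it is logically equivalent to the original.
Here P = 'n is divisible by 4' and Q = 'n is even'.

If not (n is even), then not (n is divisible by 4).


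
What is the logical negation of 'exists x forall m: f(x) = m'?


Negation flips each quantifier (∀↔∃) and negates the inner predicate.
¬(exists x forall m: φ) = forall x exists m: ¬φ.

forall x exists m: ~(f(x) = m)


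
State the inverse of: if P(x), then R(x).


The inverse of (P → Q) is (¬P → ¬Q). It is equivalent to the converse, not to the original.
Here P = 'P(x)' and Q = 'R(x)'.

If not (P(x)), then not (R(x)).


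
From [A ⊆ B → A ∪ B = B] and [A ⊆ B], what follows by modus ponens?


Modus ponens: from (P → Q) and P, infer Q.
P = 'A ⊆ B' is asserted, and P → Q holds, so Q follows.

A ∪ B = B.


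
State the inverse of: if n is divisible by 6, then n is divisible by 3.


The inverse of (P → Q) is (¬P → ¬Q). It is equivalent to the converse, not to the original.
Here P = 'n is divisible by 6' and Q = 'n is divisible by 3'.

If not (n is divisible by 6), then not (n is divisible by 3).


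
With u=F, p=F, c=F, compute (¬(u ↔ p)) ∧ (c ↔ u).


Substitute u=F, p=F, c=F:
u ↔ p = F ↔ F = T
¬(u ↔ p) = F
c ↔ u = F ↔ F = T
(¬(u ↔ p)) ∧ (c ↔ u) = F ∧ T = F

F


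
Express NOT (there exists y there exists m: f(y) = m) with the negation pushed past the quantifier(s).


Negation flips each quantifier (∀↔∃) and negates the inner predicate.
¬(there exists y there exists m: φ) = for all y for all m: ¬φ.

for all y for all m: NOT(f(y) = m)


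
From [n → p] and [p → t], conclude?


Hypothetical syllogism: from (P → Q) and (Q → R), infer (P → R).
Chain the two implications through the shared middle term 'p'.

n → t


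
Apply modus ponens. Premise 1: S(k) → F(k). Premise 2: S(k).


Modus ponens: from (P → Q) and P, infer Q.
P = 'S(k)' is asserted, and P → Q holds, so Q follows.

F(k).


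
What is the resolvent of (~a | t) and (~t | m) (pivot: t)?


The clauses contain complementary literals t and ~t.
Resolution eliminates this pair and disjoins the remaining literals (merging duplicates).

(~a | m)


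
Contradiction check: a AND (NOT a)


Truth table over {a}:
a | φ
-----
F | F
T | F
Every row is false.

Yes, it is a contradiction.


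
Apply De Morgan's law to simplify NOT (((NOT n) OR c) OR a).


De Morgan: the negation of a disjunction is the conjunction of the negations.
Distribute NOT across OR, flipping it to AND, and negate each literal.

(n AND (NOT c)) AND (NOT a)


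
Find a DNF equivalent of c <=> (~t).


Step 1: c ↔ (¬t) is true exactly when both agree: (c ∧ (¬t)) ∨ (¬c ∧ ¬(¬t)).
Step 2: Eliminate any double negations (¬¬X = X).

(c & (~t)) | ((~c) & t)


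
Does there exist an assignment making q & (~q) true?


Check all 2 assignments over {q}:
q | φ
-----
False | False
True | False
No assignment makes the formula true.

Unsatisfiable.


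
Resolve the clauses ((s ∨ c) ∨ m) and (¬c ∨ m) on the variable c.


The clauses contain complementary literals c and ¬c.
Resolution eliminates this pair and disjoins the remaining literals (merging duplicates).

(m ∨ s)


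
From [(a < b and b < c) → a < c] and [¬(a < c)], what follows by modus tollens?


Modus tollens: from (P → Q) and ¬Q, infer ¬P.
Q = 'a < c' is denied; since P → Q, P must also fail.

Not ((a < b and b < c)).


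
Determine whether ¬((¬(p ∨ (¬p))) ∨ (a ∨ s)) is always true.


Build the truth table over {a, p, s}:
a | p | s | φ
-------------
F | F | F | T
T | F | F | F
F | T | F | T
T | T | F | F
F | F | T | F
T | F | T | F
F | T | T | F
T | T | T | F
Counterexample at row 2: with a=T, p=F, s=F, the formula is F.

No, it is not a tautology.


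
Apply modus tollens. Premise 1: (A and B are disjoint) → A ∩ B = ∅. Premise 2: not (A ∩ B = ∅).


Modus tollens: from (P → Q) and ¬Q, infer ¬P.
Q = 'A ∩ B = ∅' is denied; since P → Q, P must also fail.

Not ((A and B are disjoint)).


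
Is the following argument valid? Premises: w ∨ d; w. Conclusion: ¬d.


This is affirming a disjunct (fallacy). There exist truth assignments where the premises are all true but the conclusion is false.

Invalid.


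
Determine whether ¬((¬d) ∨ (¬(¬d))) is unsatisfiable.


Truth table over {d}:
d | φ
-----
F | F
T | F
Every row is false.

Yes, it is a contradiction.


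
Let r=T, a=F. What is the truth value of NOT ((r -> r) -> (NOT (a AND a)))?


Substitute r=T, a=F:
r -> r = T -> T = T
a AND a = F AND F = F
NOT (a AND a) = T
(r -> r) -> (NOT (a AND a)) = T -> T = T
NOT ((r -> r) -> (NOT (a AND a))) = F

F


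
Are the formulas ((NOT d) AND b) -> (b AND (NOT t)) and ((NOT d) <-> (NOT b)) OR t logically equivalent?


Compare truth tables:
b | d | t | φ | ψ
-----------------
F | F | F | T | T
T | F | F | T | F
F | T | F | T | F
T | T | F | T | T
F | F | T | T | T
T | F | T | F | T
F | T | T | T | T
T | T | T | T | T
They differ at row 2 (b=T, d=F, t=F): φ=T but ψ=F.

No, they are not logically equivalent.


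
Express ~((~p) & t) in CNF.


Step 1: Apply De Morgan: ¬((¬p) ∧ t) = ¬(¬p) ∨ ¬t.
Step 2: Eliminate any double negations (¬¬X = X).

p | (~t)


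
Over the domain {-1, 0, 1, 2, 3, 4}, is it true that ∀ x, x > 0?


Evaluate the predicate on each element: -1:F, 0:F, 1:T, 2:T, 3:T, 4:T.
Counterexample x = -1 fails the predicate.

F


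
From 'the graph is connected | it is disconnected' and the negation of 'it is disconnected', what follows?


Disjunctive syllogism: from (P ∨ Q) and ¬P, infer Q.
One disjunct, 'it is disconnected', is ruled out; the other must hold.

the graph is connected


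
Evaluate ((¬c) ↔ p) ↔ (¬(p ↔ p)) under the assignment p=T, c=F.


Substitute p=T, c=F:
¬c = T
(¬c) ↔ p = T ↔ T = T
p ↔ p = T ↔ T = T
¬(p ↔ p) = F
((¬c) ↔ p) ↔ (¬(p ↔ p)) = T ↔ F = F

F


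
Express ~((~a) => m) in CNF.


Step 1: Rewrite (¬a) → m as ¬(¬a) ∨ m.
Step 2: Negate: ¬(¬(¬a) ∨ m) = (¬a) ∧ ¬m (De Morgan + double negation).

(~a) & (~m)


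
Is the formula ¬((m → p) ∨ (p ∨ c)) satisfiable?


Search for a satisfying assignment over {c, m, p}.
Try c=F, m=T, p=F: the formula evaluates to T.
A satisfying assignment exists.

Satisfiable.


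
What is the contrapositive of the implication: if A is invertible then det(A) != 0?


The contrapositive of (P → Q) is (¬Q → ¬P); it is logically equivalent to the original.
Here P = 'A is invertible' and Q = 'det(A) != 0'.

If not (det(A) != 0), then not (A is invertible).


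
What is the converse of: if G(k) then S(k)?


The converse of (P → Q) is (Q → P). It is not in general equivalent to the original.
Here P = 'G(k)' and Q = 'S(k)'.

If S(k), then G(k).


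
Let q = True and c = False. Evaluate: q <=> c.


Biconditional is true when both operands have the same truth value.
Substitute: q=True, c=False.
True <=> False evaluates to False.

False


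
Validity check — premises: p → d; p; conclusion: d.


This matches the form of modus ponens: the conclusion follows in every model of the premises.

Valid.


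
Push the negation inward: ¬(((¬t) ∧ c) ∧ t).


De Morgan: the negation of a conjunction is the disjunction of the negations.
Distribute ¬ across ∧, flipping it to ∨, and negate each literal.

(t ∨ (¬c)) ∨ (¬t)


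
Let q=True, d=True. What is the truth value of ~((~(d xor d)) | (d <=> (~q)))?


Substitute q=True, d=True:
d xor d = True xor True = False
~(d xor d) = True
~q = False
d <=> (~q) = True <=> False = False
(~(d xor d)) | (d <=> (~q)) = True | False = True
~((~(d xor d)) | (d <=> (~q))) = False

False


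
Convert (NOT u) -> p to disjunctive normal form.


Step 1: Rewrite (¬u) → p as ¬(¬u) ∨ p.
Step 2: Eliminate any double negations (¬¬X = X).

u OR p


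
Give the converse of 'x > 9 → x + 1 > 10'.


The converse of (P → Q) is (Q → P). It is not in general equivalent to the original.
Here P = 'x > 9' and Q = 'x + 1 > 10'.

If x + 1 > 10, then x > 9.


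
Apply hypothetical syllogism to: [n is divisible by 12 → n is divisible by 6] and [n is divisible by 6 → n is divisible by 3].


Hypothetical syllogism: from (P → Q) and (Q → R), infer (P → R).
Chain the two implications through the shared middle term 'n is divisible by 6'.

n is divisible by 12 → n is divisible by 3


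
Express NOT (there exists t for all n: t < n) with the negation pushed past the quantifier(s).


Negation flips each quantifier (∀↔∃) and negates the inner predicate.
¬(there exists t for all n: φ) = for all t there exists n: ¬φ.

for all t there exists n: NOT(t < n)


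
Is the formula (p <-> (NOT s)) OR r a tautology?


Build the truth table over {p, r, s}:
p | r | s | φ
-------------
F | F | F | F
T | F | F | T
F | T | F | T
T | T | F | T
F | F | T | T
T | F | T | F
F | T | T | T
T | T | T | T
Counterexample at row 1: with p=F, r=F, s=F, the formula is F.

No, it is not a tautology.


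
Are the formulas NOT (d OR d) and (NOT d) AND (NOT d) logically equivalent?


Compare truth tables:
d | φ | ψ
---------
F | T | T
T | F | F
The columns φ and ψ agree on every row.

Yes, they are logically equivalent.


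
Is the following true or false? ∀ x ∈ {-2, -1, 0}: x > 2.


Evaluate the predicate on each element: -2:F, -1:F, 0:F.
Counterexample x = -2 fails the predicate.

F


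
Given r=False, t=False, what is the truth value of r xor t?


Exclusive or is true when exactly one operand is true.
Substitute: r=False, t=False.
False xor False evaluates to False.

False


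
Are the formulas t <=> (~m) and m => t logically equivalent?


Compare truth tables:
m | t | φ | ψ
-------------
False | False | False | True
True | False | True | False
False | True | True | True
True | True | False | True
They differ at row 1 (m=False, t=False): φ=False but ψ=True.

No, they are not logically equivalent.


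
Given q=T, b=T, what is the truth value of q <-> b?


Biconditional is true when both operands have the same truth value.
Substitute: q=T, b=T.
T <-> T evaluates to T.

T


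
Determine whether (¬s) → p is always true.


Build the truth table over {p, s}:
p | s | φ
---------
F | F | F
T | F | T
F | T | T
T | T | T
Counterexample at row 1: with p=F, s=F, the formula is F.

No, it is not a tautology.


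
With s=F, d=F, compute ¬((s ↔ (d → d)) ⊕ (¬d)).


Substitute s=F, d=F:
d → d = F → F = T
s ↔ (d → d) = F ↔ T = F
¬d = T
(s ↔ (d → d)) ⊕ (¬d) = F ⊕ T = T
¬((s ↔ (d → d)) ⊕ (¬d)) = F

F


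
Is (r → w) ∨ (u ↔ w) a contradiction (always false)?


Truth table over {r, u, w}:
r | u | w | φ
-------------
F | F | F | T
T | F | F | T
F | T | F | T
T | T | F | F
F | F | T | T
T | F | T | T
F | T | T | T
T | T | T | T
Satisfying assignment at row 1: r=F, u=F, w=F gives T.

No, it is not a contradiction.


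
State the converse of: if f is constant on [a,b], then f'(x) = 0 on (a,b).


The converse of (P → Q) is (Q → P). It is not in general equivalent to the original.
Here P = 'f is constant on [a,b]' and Q = 'f'(x) = 0 on (a,b)'.

If f'(x) = 0 on (a,b), then f is constant on [a,b].


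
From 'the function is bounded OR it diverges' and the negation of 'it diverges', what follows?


Disjunctive syllogism: from (P ∨ Q) and ¬P, infer Q.
One disjunct, 'it diverges', is ruled out; the other must hold.

the function is bounded


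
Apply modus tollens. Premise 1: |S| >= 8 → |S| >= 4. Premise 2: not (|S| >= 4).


Modus tollens: from (P → Q) and ¬Q, infer ¬P.
Q = '|S| >= 4' is denied; since P → Q, P must also fail.

Not (|S| >= 8).


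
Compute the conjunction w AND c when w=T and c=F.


Conjunction is true only when both operands are true.
Substitute: w=T, c=F.
T AND F evaluates to F.

F


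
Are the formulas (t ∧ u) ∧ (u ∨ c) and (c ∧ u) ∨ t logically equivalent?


Compare truth tables:
c | t | u | φ | ψ
-----------------
F | F | F | F | F
T | F | F | F | F
F | T | F | F | T
T | T | F | F | T
F | F | T | F | F
T | F | T | F | T
F | T | T | T | T
T | T | T | T | T
They differ at row 3 (c=F, t=T, u=F): φ=F but ψ=T.

No, they are not logically equivalent.


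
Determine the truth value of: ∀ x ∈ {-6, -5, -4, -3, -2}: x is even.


Evaluate the predicate on each element: -6:T, -5:F, -4:T, -3:F, -2:T.
Counterexample x = -5 fails the predicate.

F


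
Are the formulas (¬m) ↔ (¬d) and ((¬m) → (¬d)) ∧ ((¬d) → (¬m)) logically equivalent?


Compare truth tables:
d | m | φ | ψ
-------------
F | F | T | T
T | F | F | F
F | T | F | F
T | T | T | T
The columns φ and ψ agree on every row.

Yes, they are logically equivalent.


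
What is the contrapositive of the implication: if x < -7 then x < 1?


The contrapositive of (P → Q) is (¬Q → ¬P); it is logically equivalent to the original.
Here P = 'x < -7' and Q = 'x < 1'.

If not (x < 1), then not (x < -7).


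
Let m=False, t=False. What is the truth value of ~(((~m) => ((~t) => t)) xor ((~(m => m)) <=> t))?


Substitute m=False, t=False:
~m = True
~t = True
(~t) => t = True => False = False
(~m) => ((~t) => t) = True => False = False
m => m = False => False = True
~(m => m) = False
(~(m => m)) <=> t = False <=> False = True
((~m) => ((~t) => t)) xor ((~(m => m)) <=> t) = False xor True = True
~(((~m) => ((~t) => t)) xor ((~(m => m)) <=> t)) = False

False


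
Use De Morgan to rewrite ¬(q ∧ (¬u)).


De Morgan: the negation of a conjunction is the disjunction of the negations.
Distribute ¬ across ∧, flipping it to ∨, and negate each literal.

(¬q) ∨ u


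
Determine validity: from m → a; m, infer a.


This matches the form of modus ponens: the conclusion follows in every model of the premises.

Valid.


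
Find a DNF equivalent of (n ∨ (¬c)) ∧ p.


Step 1: Distribute ∧ over ∨: (n ∨ (¬c)) ∧ p = (n ∧ p) ∨ ((¬c) ∧ p).

(n ∧ p) ∨ ((¬c) ∧ p)


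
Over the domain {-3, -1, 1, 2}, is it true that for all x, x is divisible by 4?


Evaluate the predicate on each element: -3:F, -1:F, 1:F, 2:F.
Counterexample x = -3 fails the predicate.

F


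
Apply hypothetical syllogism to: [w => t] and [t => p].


Hypothetical syllogism: from (P → Q) and (Q → R), infer (P → R).
Chain the two implications through the shared middle term 't'.

w => p


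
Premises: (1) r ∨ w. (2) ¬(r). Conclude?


Disjunctive syllogism: from (P ∨ Q) and ¬P, infer Q.
One disjunct, 'r', is ruled out; the other must hold.

w


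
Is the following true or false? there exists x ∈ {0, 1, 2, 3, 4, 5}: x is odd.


Evaluate the predicate on each element: 0:F, 1:T, 2:F, 3:T, 4:F, 5:T.
Witness x = 1 satisfies the predicate.

T


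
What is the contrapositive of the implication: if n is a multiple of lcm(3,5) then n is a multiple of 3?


The contrapositive of (P → Q) is (¬Q → ¬P); it is logically equivalent to the original.
Here P = 'n is a multiple of lcm(3,5)' and Q = 'n is a multiple of 3'.

If not (n is a multiple of 3), then not (n is a multiple of lcm(3,5)).


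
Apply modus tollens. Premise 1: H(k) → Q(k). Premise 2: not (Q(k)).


Modus tollens: from (P → Q) and ¬Q, infer ¬P.
Q = 'Q(k)' is denied; since P → Q, P must also fail.

Not (H(k)).


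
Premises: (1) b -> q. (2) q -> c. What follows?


Hypothetical syllogism: from (P → Q) and (Q → R), infer (P → R).
Chain the two implications through the shared middle term 'q'.

b -> c


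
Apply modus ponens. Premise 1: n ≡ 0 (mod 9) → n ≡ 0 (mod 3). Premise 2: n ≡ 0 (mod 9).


Modus ponens: from (P → Q) and P, infer Q.
P = 'n ≡ 0 (mod 9)' is asserted, and P → Q holds, so Q follows.

n ≡ 0 (mod 3).


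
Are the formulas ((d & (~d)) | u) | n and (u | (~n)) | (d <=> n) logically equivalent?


Compare truth tables:
d | n | u | φ | ψ
-----------------
False | False | False | False | True
True | False | False | False | True
False | True | False | True | False
True | True | False | True | True
False | False | True | True | True
True | False | True | True | True
False | True | True | True | True
True | True | True | True | True
They differ at row 1 (d=False, n=False, u=False): φ=False but ψ=True.

No, they are not logically equivalent.


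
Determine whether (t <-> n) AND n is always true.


Build the truth table over {n, t}:
n | t | φ
---------
F | F | F
T | F | F
F | T | F
T | T | T
Counterexample at row 1: with n=F, t=F, the formula is F.

No, it is not a tautology.


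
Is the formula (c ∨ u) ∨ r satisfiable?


Search for a satisfying assignment over {c, r, u}.
Try c=T, r=F, u=F: the formula evaluates to T.
A satisfying assignment exists.

Satisfiable.


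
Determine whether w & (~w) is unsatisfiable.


Truth table over {w}:
w | φ
-----
False | False
True | False
Every row is false.

Yes, it is a contradiction.


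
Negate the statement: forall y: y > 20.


¬(forall x: φ) = exists x: ¬φ, and ¬(exists x: φ) = forall x: ¬φ.
Apply to the universal statement.

exists y: ~(y > 20)


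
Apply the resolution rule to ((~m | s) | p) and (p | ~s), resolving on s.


The clauses contain complementary literals s and ~s.
Resolution eliminates this pair and disjoins the remaining literals (merging duplicates).

(p | ~m)


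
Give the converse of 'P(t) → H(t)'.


The converse of (P → Q) is (Q → P). It is not in general equivalent to the original.
Here P = 'P(t)' and Q = 'H(t)'.

If H(t), then P(t).


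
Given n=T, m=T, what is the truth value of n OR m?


Disjunction is false only when both operands are false.
Substitute: n=T, m=T.
T OR T evaluates to T.

T


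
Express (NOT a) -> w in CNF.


Step 1: Rewrite (¬a) → w as ¬(¬a) ∨ w.
Step 2: Eliminate any double negations (¬¬X = X).

a OR w


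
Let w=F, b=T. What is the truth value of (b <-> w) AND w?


Substitute w=F, b=T:
b <-> w = T <-> F = F
(b <-> w) AND w = F AND F = F

F


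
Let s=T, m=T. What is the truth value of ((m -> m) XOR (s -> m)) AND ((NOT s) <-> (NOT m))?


Substitute s=T, m=T:
m -> m = T -> T = T
s -> m = T -> T = T
(m -> m) XOR (s -> m) = T XOR T = F
NOT s = F
NOT m = F
(NOT s) <-> (NOT m) = F <-> F = T
((m -> m) XOR (s -> m)) AND ((NOT s) <-> (NOT m)) = F AND T = F

F


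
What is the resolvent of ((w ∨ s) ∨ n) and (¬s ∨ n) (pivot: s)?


The clauses contain complementary literals s and ¬s.
Resolution eliminates this pair and disjoins the remaining literals (merging duplicates).

(n ∨ w)


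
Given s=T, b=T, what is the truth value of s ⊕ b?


Exclusive or is true when exactly one operand is true.
Substitute: s=T, b=T.
T ⊕ T evaluates to F.

F


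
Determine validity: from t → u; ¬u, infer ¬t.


This matches the form of modus tollens: the conclusion follows in every model of the premises.

Valid.


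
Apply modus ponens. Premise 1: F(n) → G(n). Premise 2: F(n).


Modus ponens: from (P → Q) and P, infer Q.
P = 'F(n)' is asserted, and P → Q holds, so Q follows.

G(n).


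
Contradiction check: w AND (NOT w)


Truth table over {w}:
w | φ
-----
F | F
T | F
Every row is false.

Yes, it is a contradiction.


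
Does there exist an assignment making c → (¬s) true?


Search for a satisfying assignment over {c, s}.
Try c=F, s=F: the formula evaluates to T.
A satisfying assignment exists.

Satisfiable.


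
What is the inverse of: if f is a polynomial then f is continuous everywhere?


The inverse of (P → Q) is (¬P → ¬Q). It is equivalent to the converse, not to the original.
Here P = 'f is a polynomial' and Q = 'f is continuous everywhere'.

If not (f is a polynomial), then not (f is continuous everywhere).


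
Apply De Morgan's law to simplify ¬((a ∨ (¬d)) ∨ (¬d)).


De Morgan: the negation of a disjunction is the conjunction of the negations.
Distribute ¬ across ∨, flipping it to ∧, and negate each literal.

((¬a) ∧ d) ∧ d


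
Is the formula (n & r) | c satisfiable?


Search for a satisfying assignment over {c, n, r}.
Try c=True, n=False, r=False: the formula evaluates to True.
A satisfying assignment exists.

Satisfiable.


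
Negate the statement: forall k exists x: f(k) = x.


Negation flips each quantifier (∀↔∃) and negates the inner predicate.
¬(forall k exists x: φ) = exists k forall x: ¬φ.

exists k forall x: ~(f(k) = x)


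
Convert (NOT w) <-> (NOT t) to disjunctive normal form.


Step 1: (¬w) ↔ (¬t) is true exactly when both agree: ((¬w) ∧ (¬t)) ∨ (¬(¬w) ∧ ¬(¬t)).
Step 2: Eliminate any double negations (¬¬X = X).

((NOT w) AND (NOT t)) OR (w AND t)


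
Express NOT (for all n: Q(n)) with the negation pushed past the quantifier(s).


¬(for all x: φ) = there exists x: ¬φ, and ¬(there exists x: φ) = for all x: ¬φ.
Apply to the universal statement.

there exists n: NOT(Q(n))


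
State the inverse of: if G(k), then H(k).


The inverse of (P → Q) is (¬P → ¬Q). It is equivalent to the converse, not to the original.
Here P = 'G(k)' and Q = 'H(k)'.

If not (G(k)), then not (H(k)).


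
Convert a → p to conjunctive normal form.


Step 1: Rewrite a → p as ¬a ∨ p.

(¬a) ∨ p


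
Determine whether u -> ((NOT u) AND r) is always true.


Build the truth table over {r, u}:
r | u | φ
---------
F | F | T
T | F | T
F | T | F
T | T | F
Counterexample at row 3: with r=F, u=T, the formula is F.

No, it is not a tautology.


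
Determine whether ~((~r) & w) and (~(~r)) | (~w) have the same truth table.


Compare truth tables:
r | w | φ | ψ
-------------
False | False | True | True
True | False | True | True
False | True | False | False
True | True | True | True
The columns φ and ψ agree on every row.

Yes, they are logically equivalent.


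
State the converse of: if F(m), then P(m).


The converse of (P → Q) is (Q → P). It is not in general equivalent to the original.
Here P = 'F(m)' and Q = 'P(m)'.

If P(m), then F(m).


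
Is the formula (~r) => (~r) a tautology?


Build the truth table over {r}:
r | φ
-----
False | True
True | True
Every row evaluates to true.

Yes, it is a tautology.


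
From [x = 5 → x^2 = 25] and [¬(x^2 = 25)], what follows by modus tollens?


Modus tollens: from (P → Q) and ¬Q, infer ¬P.
Q = 'x^2 = 25' is denied; since P → Q, P must also fail.

Not (x = 5).


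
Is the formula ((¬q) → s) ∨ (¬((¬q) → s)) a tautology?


Build the truth table over {q, s}:
q | s | φ
---------
F | F | T
T | F | T
F | T | T
T | T | T
Every row evaluates to true.

Yes, it is a tautology.


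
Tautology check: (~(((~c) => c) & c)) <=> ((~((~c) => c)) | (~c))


Build the truth table over {c}:
c | φ
-----
False | True
True | True
Every row evaluates to true.

Yes, it is a tautology.


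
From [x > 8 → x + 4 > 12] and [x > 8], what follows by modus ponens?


Modus ponens: from (P → Q) and P, infer Q.
P = 'x > 8' is asserted, and P → Q holds, so Q follows.

x + 4 > 12.


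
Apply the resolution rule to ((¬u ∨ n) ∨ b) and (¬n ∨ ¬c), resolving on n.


The clauses contain complementary literals n and ¬n.
Resolution eliminates this pair and disjoins the remaining literals (merging duplicates).

((¬u ∨ b) ∨ ¬c)


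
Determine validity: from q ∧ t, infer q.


This matches the form of conjunction elimination: the conclusion follows in every model of the premises.

Valid.


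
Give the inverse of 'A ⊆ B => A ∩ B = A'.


The inverse of (P → Q) is (¬P → ¬Q). It is equivalent to the converse, not to the original.
Here P = 'A ⊆ B' and Q = 'A ∩ B = A'.

If not (A ⊆ B), then not (A ∩ B = A).


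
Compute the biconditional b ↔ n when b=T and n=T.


Biconditional is true when both operands have the same truth value.
Substitute: b=T, n=T.
T ↔ T evaluates to T.

T


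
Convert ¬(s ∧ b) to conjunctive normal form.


Step 1: Apply De Morgan: ¬(s ∧ b) = ¬s ∨ ¬b.

(¬s) ∨ (¬b)


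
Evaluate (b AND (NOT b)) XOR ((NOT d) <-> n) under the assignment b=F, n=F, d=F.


Substitute b=F, n=F, d=F:
NOT b = T
b AND (NOT b) = F AND T = F
NOT d = T
(NOT d) <-> n = T <-> F = F
(b AND (NOT b)) XOR ((NOT d) <-> n) = F XOR F = F

F


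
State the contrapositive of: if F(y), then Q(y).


The contrapositive of (P → Q) is (¬Q → ¬P); it is logically equivalent to the original.
Here P = 'F(y)' and Q = 'Q(y)'.

If not (Q(y)), then not (F(y)).


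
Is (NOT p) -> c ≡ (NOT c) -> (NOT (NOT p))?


Compare truth tables:
c | p | φ | ψ
-------------
F | F | F | F
T | F | T | T
F | T | T | T
T | T | T | T
The columns φ and ψ agree on every row.

Yes, they are logically equivalent.


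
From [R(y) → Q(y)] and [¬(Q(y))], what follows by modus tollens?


Modus tollens: from (P → Q) and ¬Q, infer ¬P.
Q = 'Q(y)' is denied; since P → Q, P must also fail.

Not (R(y)).


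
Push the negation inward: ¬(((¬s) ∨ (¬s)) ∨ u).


De Morgan: the negation of a disjunction is the conjunction of the negations.
Distribute ¬ across ∨, flipping it to ∧, and negate each literal.

(s ∧ s) ∧ (¬u)


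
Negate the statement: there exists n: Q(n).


¬(for all x: φ) = there exists x: ¬φ, and ¬(there exists x: φ) = for all x: ¬φ.
Apply to the existential statement.

for all n: NOT(Q(n))


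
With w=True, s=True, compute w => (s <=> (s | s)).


Substitute w=True, s=True:
s | s = True | True = True
s <=> (s | s) = True <=> True = True
w => (s <=> (s | s)) = True => True = True

True


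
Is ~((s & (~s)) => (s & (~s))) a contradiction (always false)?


Truth table over {s}:
s | φ
-----
False | False
True | False
Every row is false.

Yes, it is a contradiction.


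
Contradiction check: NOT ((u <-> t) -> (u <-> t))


Truth table over {t, u}:
t | u | φ
---------
F | F | F
T | F | F
F | T | F
T | T | F
Every row is false.

Yes, it is a contradiction.


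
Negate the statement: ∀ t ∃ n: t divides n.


Negation flips each quantifier (∀↔∃) and negates the inner predicate.
¬(∀ t ∃ n: φ) = ∃ t ∀ n: ¬φ.

∃ t ∀ n: ¬(t divides n)


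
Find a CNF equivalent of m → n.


Step 1: Rewrite m → n as ¬m ∨ n.

(¬m) ∨ n


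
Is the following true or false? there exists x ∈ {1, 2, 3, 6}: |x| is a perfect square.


Evaluate the predicate on each element: 1:T, 2:F, 3:F, 6:F.
Witness x = 1 satisfies the predicate.

T


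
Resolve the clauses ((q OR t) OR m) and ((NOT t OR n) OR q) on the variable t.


The clauses contain complementary literals t and NOTt.
Resolution eliminates this pair and disjoins the remaining literals (merging duplicates).

((m OR q) OR n)


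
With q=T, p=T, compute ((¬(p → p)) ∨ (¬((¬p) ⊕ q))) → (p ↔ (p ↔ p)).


Substitute q=T, p=T:
p → p = T → T = T
¬(p → p) = F
¬p = F
(¬p) ⊕ q = F ⊕ T = T
¬((¬p) ⊕ q) = F
(¬(p → p)) ∨ (¬((¬p) ⊕ q)) = F ∨ F = F
p ↔ p = T ↔ T = T
p ↔ (p ↔ p) = T ↔ T = T
((¬(p → p)) ∨ (¬((¬p) ⊕ q))) → (p ↔ (p ↔ p)) = F → T = T

T


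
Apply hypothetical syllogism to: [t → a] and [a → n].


Hypothetical syllogism: from (P → Q) and (Q → R), infer (P → R).
Chain the two implications through the shared middle term 'a'.

t → n


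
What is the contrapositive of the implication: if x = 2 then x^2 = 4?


The contrapositive of (P → Q) is (¬Q → ¬P); it is logically equivalent to the original.
Here P = 'x = 2' and Q = 'x^2 = 4'.

If not (x^2 = 4), then not (x = 2).


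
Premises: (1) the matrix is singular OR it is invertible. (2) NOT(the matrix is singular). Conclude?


Disjunctive syllogism: from (P ∨ Q) and ¬P, infer Q.
One disjunct, 'the matrix is singular', is ruled out; the other must hold.

it is invertible


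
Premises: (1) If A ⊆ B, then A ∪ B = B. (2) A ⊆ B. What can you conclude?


Modus ponens: from (P → Q) and P, infer Q.
P = 'A ⊆ B' is asserted, and P → Q holds, so Q follows.

A ∪ B = B.


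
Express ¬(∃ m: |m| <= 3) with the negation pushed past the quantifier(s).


¬(∀ x: φ) = ∃ x: ¬φ, and ¬(∃ x: φ) = ∀ x: ¬φ.
Apply to the existential statement.

∀ m: ¬(|m| <= 3)


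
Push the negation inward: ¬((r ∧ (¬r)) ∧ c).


De Morgan: the negation of a conjunction is the disjunction of the negations.
Distribute ¬ across ∧, flipping it to ∨, and negate each literal.

((¬r) ∨ r) ∨ (¬c)


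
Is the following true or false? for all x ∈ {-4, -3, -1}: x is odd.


Evaluate the predicate on each element: -4:F, -3:T, -1:T.
Counterexample x = -4 fails the predicate.

F


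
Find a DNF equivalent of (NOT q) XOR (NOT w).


Step 1: (¬q) ⊕ (¬w) is true exactly when they disagree: ((¬q) ∧ ¬(¬w)) ∨ (¬(¬q) ∧ (¬w)).
Step 2: Eliminate any double negations (¬¬X = X).

((NOT q) AND w) OR (q AND (NOT w))


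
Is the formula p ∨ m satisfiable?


Search for a satisfying assignment over {m, p}.
Try m=T, p=F: the formula evaluates to T.
A satisfying assignment exists.

Satisfiable.


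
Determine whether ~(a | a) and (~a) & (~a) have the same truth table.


Compare truth tables:
a | φ | ψ
---------
False | True | True
True | False | False
The columns φ and ψ agree on every row.

Yes, they are logically equivalent.


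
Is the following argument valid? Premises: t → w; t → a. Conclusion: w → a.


This is (no valid rule). There exist truth assignments where the premises are all true but the conclusion is false.

Invalid.


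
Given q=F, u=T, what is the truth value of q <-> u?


Biconditional is true when both operands have the same truth value.
Substitute: q=F, u=T.
F <-> T evaluates to F.

F


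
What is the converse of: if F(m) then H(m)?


The converse of (P → Q) is (Q → P). It is not in general equivalent to the original.
Here P = 'F(m)' and Q = 'H(m)'.

If H(m), then F(m).


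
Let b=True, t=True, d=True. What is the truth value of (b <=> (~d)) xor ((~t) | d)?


Substitute b=True, t=True, d=True:
~d = False
b <=> (~d) = True <=> False = False
~t = False
(~t) | d = False | True = True
(b <=> (~d)) xor ((~t) | d) = False xor True = True

True


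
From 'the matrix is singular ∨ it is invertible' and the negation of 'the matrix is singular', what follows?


Disjunctive syllogism: from (P ∨ Q) and ¬P, infer Q.
One disjunct, 'the matrix is singular', is ruled out; the other must hold.

it is invertible


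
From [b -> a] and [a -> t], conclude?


Hypothetical syllogism: from (P → Q) and (Q → R), infer (P → R).
Chain the two implications through the shared middle term 'a'.

b -> t


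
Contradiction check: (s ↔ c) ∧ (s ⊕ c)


Truth table over {c, s}:
c | s | φ
---------
F | F | F
T | F | F
F | T | F
T | T | F
Every row is false.

Yes, it is a contradiction.


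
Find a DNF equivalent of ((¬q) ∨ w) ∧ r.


Step 1: Distribute ∧ over ∨: ((¬q) ∨ w) ∧ r = ((¬q) ∧ r) ∨ (w ∧ r).

((¬q) ∧ r) ∨ (w ∧ r)


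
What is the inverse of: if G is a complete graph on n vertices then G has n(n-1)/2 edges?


The inverse of (P → Q) is (¬P → ¬Q). It is equivalent to the converse, not to the original.
Here P = 'G is a complete graph on n vertices' and Q = 'G has n(n-1)/2 edges'.

If not (G is a complete graph on n vertices), then not (G has n(n-1)/2 edges).


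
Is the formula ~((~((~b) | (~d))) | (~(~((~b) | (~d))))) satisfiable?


Check all 4 assignments over {b, d}:
b | d | φ
---------
False | False | False
True | False | False
False | True | False
True | True | False
No assignment makes the formula true.

Unsatisfiable.


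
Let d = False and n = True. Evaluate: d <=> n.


Biconditional is true when both operands have the same truth value.
Substitute: d=False, n=True.
False <=> True evaluates to False.

False


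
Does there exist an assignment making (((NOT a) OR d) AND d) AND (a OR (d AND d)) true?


Search for a satisfying assignment over {a, d}.
Try a=F, d=T: the formula evaluates to T.
A satisfying assignment exists.

Satisfiable.


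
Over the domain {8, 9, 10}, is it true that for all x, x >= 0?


Evaluate the predicate on each element: 8:T, 9:T, 10:T.
Every element satisfies the predicate.

T


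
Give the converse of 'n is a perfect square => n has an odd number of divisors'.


The converse of (P → Q) is (Q → P). It is not in general equivalent to the original.
Here P = 'n is a perfect square' and Q = 'n has an odd number of divisors'.

If n has an odd number of divisors, then n is a perfect square.


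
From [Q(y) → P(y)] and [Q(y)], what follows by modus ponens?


Modus ponens: from (P → Q) and P, infer Q.
P = 'Q(y)' is asserted, and P → Q holds, so Q follows.

P(y).


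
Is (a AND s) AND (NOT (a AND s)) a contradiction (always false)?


Truth table over {a, s}:
a | s | φ
---------
F | F | F
T | F | F
F | T | F
T | T | F
Every row is false.

Yes, it is a contradiction.


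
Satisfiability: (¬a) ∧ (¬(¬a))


Check all 2 assignments over {a}:
a | φ
-----
F | F
T | F
No assignment makes the formula true.

Unsatisfiable.


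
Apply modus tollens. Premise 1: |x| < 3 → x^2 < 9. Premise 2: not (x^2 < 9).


Modus tollens: from (P → Q) and ¬Q, infer ¬P.
Q = 'x^2 < 9' is denied; since P → Q, P must also fail.

Not (|x| < 3).


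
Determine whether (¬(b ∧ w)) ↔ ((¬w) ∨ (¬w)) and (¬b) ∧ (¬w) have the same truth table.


Compare truth tables:
b | w | φ | ψ
-------------
F | F | T | T
T | F | T | F
F | T | F | F
T | T | T | F
They differ at row 2 (b=T, w=F): φ=T but ψ=F.

No, they are not logically equivalent.


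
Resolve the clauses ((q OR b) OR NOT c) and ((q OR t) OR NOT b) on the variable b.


The clauses contain complementary literals b and NOTb.
Resolution eliminates this pair and disjoins the remaining literals (merging duplicates).

((q OR NOT c) OR t)


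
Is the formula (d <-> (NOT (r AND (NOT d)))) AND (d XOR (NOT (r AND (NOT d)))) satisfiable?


Check all 4 assignments over {d, r}:
d | r | φ
---------
F | F | F
T | F | F
F | T | F
T | T | F
No assignment makes the formula true.

Unsatisfiable.


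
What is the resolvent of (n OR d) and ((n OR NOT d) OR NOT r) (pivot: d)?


The clauses contain complementary literals d and NOTd.
Resolution eliminates this pair and disjoins the remaining literals (merging duplicates).

(n OR NOT r)
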